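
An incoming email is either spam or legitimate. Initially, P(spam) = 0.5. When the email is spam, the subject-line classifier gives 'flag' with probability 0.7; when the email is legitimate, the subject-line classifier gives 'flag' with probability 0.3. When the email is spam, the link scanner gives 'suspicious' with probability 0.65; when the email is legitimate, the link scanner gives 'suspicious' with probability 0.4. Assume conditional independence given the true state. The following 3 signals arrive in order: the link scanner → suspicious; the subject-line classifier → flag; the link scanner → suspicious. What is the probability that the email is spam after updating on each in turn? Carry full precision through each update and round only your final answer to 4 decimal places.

After the link scanner='suspicious': P(spam) = 0.65·0.5000 / (0.65·0.5000 + 0.4·0.5000) ≈ 0.6190
After the subject-line classifier='flag': P(spam) = 0.7·0.6190 / (0.7·0.6190 + 0.3·0.3810) ≈ 0.7913
After the link scanner='suspicious': P(spam) = 0.65·0.7913 / (0.65·0.7913 + 0.4·0.2087) ≈ 0.8604

0.8604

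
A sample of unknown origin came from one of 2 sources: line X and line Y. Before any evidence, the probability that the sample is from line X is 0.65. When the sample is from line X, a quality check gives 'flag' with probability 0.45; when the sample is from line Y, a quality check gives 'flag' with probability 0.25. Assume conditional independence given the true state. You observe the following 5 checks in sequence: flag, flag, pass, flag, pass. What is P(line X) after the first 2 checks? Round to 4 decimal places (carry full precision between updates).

Each posterior becomes the prior for the next update.
After 'flag': P(line X) = 0.45·0.6500 / (0.45·0.6500 + 0.25·0.3500) ≈ 0.7697
After 'flag': P(line X) = 0.45·0.7697 / (0.45·0.7697 + 0.25·0.2303) ≈ 0.8575

0.8575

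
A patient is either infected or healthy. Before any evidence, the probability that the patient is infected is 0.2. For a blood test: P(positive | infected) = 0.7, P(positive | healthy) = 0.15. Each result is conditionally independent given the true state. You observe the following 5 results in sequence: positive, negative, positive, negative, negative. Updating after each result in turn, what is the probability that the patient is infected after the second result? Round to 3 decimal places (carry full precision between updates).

After 'positive': P(infected) = 0.7·0.2000 / (0.7·0.2000 + 0.15·0.8000) ≈ 0.5385
After 'negative': P(infected) = 0.3·0.5385 / (0.3·0.5385 + 0.85·0.4615) ≈ 0.2917

0.292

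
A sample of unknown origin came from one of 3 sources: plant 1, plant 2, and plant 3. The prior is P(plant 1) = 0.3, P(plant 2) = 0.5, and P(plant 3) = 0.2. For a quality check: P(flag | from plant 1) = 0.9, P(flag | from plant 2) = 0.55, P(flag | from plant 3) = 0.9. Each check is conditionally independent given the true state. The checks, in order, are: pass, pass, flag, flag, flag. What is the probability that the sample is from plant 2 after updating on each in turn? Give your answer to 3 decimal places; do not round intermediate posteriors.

After 'pass': normaliser = 0.1·0.3000 + 0.45·0.5000 + 0.1·0.2000; P(plant 1) ≈ 0.1091, P(plant 2) ≈ 0.8182, P(plant 3) ≈ 0.0727
After 'pass': normaliser = 0.1·0.1091 + 0.45·0.8182 + 0.1·0.0727; P(plant 1) ≈ 0.0282, P(plant 2) ≈ 0.9529, P(plant 3) ≈ 0.0188
After 'flag': normaliser = 0.9·0.0282 + 0.55·0.9529 + 0.9·0.0188; P(plant 1) ≈ 0.0449, P(plant 2) ≈ 0.9252, P(plant 3) ≈ 0.0299
After 'flag': normaliser = 0.9·0.0449 + 0.55·0.9252 + 0.9·0.0299; P(plant 1) ≈ 0.0701, P(plant 2) ≈ 0.8832, P(plant 3) ≈ 0.0467
After 'flag': normaliser = 0.9·0.0701 + 0.55·0.8832 + 0.9·0.0467; P(plant 1) ≈ 0.1067, P(plant 2) ≈ 0.8221, P(plant 3) ≈ 0.0712

0.822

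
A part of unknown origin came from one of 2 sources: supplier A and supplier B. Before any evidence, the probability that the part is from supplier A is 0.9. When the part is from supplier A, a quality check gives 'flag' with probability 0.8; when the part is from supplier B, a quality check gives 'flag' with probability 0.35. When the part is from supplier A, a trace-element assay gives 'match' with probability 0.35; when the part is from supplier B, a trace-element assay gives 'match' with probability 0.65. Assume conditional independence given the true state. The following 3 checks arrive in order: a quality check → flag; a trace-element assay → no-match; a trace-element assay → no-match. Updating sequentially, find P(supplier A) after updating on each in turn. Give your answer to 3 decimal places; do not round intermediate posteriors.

After a quality check='flag': P(supplier A) = 0.8·0.9000 / (0.8·0.9000 + 0.35·0.1000) ≈ 0.9536
After a trace-element assay='no-match': P(supplier A) = 0.65·0.9536 / (0.65·0.9536 + 0.35·0.0464) ≈ 0.9745
After a trace-element assay='no-match': P(supplier A) = 0.65·0.9745 / (0.65·0.9745 + 0.35·0.0255) ≈ 0.9861

0.986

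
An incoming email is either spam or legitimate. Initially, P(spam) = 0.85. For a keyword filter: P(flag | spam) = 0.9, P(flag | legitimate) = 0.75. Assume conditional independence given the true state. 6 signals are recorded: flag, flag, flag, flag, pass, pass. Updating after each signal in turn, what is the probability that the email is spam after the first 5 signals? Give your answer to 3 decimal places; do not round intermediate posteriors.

Apply Bayes' rule sequentially, carrying P(spam) forward.
After 'flag': P(spam) = 0.9·0.8500 / (0.9·0.8500 + 0.75·0.1500) ≈ 0.8718
After 'flag': P(spam) = 0.9·0.8718 / (0.9·0.8718 + 0.75·0.1282) ≈ 0.8908
After 'flag': P(spam) = 0.9·0.8908 / (0.9·0.8908 + 0.75·0.1092) ≈ 0.9073
After 'flag': P(spam) = 0.9·0.9073 / (0.9·0.9073 + 0.75·0.0927) ≈ 0.9216
After 'pass': P(spam) = 0.1·0.9216 / (0.1·0.9216 + 0.25·0.0784) ≈ 0.8246

0.825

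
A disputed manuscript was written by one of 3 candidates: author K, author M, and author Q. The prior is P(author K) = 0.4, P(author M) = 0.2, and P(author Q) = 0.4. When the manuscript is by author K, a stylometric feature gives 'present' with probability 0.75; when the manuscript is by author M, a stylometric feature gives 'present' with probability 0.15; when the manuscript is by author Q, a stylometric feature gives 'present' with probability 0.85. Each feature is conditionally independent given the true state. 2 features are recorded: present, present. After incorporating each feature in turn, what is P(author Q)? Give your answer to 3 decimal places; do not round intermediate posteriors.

After 'present': normaliser = 0.75·0.4000 + 0.15·0.2000 + 0.85·0.4000; P(author K) ≈ 0.4478, P(author M) ≈ 0.0448, P(author Q) ≈ 0.5075
After 'present': normaliser = 0.75·0.4478 + 0.15·0.0448 + 0.85·0.5075; P(author K) ≈ 0.4339, P(author M) ≈ 0.0087, P(author Q) ≈ 0.5574

0.557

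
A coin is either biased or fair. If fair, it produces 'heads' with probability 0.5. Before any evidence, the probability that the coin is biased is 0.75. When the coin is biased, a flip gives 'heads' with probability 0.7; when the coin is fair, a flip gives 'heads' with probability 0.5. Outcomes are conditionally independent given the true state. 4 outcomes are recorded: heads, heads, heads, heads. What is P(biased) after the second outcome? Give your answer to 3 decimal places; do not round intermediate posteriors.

0.855

After 'heads': P(biased) = 0.7·0.7500 / (0.7·0.7500 + 0.5·0.2500) ≈ 0.8077
After 'heads': P(biased) = 0.7·0.8077 / (0.7·0.8077 + 0.5·0.1923) ≈ 0.8547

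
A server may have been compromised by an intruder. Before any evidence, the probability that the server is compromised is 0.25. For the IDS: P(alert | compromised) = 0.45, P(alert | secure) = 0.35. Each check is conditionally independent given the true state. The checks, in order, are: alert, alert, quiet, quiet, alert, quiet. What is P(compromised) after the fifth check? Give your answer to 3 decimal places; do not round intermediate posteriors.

0.337

After 'alert': P(compromised) = 0.45·0.2500 / (0.45·0.2500 + 0.35·0.7500) ≈ 0.3000
After 'alert': P(compromised) = 0.45·0.3000 / (0.45·0.3000 + 0.35·0.7000) ≈ 0.3553
After 'quiet': P(compromised) = 0.55·0.3553 / (0.55·0.3553 + 0.65·0.6447) ≈ 0.3180
After 'quiet': P(compromised) = 0.55·0.3180 / (0.55·0.3180 + 0.65·0.6820) ≈ 0.2829
After 'alert': P(compromised) = 0.45·0.2829 / (0.45·0.2829 + 0.35·0.7171) ≈ 0.3365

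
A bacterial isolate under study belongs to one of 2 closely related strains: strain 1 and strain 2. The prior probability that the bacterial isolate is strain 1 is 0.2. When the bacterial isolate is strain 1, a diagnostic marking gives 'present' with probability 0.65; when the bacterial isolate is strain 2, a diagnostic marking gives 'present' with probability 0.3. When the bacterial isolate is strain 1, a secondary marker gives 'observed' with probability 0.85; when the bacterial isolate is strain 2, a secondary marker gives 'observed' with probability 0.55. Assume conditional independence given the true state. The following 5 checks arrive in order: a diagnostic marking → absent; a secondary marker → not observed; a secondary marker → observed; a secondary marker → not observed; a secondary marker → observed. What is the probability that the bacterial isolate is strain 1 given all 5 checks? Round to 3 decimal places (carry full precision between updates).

Each posterior becomes the prior for the next update.
After a diagnostic marking='absent': P(strain 1) = 0.35·0.2000 / (0.35·0.2000 + 0.7·0.8000) ≈ 0.1111
After a secondary marker='not observed': P(strain 1) = 0.15·0.1111 / (0.15·0.1111 + 0.45·0.8889) ≈ 0.0400
After a secondary marker='observed': P(strain 1) = 0.85·0.0400 / (0.85·0.0400 + 0.55·0.9600) ≈ 0.0605
After a secondary marker='not observed': P(strain 1) = 0.15·0.0605 / (0.15·0.0605 + 0.45·0.9395) ≈ 0.0210
After a secondary marker='observed': P(strain 1) = 0.85·0.0210 / (0.85·0.0210 + 0.55·0.9790) ≈ 0.0321

0.032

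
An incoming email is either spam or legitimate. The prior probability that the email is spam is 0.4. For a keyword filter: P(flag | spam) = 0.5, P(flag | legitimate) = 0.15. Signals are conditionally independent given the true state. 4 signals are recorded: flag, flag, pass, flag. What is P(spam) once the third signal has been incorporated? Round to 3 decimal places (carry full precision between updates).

0.813

Apply Bayes' rule sequentially, carrying P(spam) forward.
After 'flag': P(spam) = 0.5·0.4000 / (0.5·0.4000 + 0.15·0.6000) ≈ 0.6897
After 'flag': P(spam) = 0.5·0.6897 / (0.5·0.6897 + 0.15·0.3103) ≈ 0.8811
After 'pass': P(spam) = 0.5·0.8811 / (0.5·0.8811 + 0.85·0.1189) ≈ 0.8133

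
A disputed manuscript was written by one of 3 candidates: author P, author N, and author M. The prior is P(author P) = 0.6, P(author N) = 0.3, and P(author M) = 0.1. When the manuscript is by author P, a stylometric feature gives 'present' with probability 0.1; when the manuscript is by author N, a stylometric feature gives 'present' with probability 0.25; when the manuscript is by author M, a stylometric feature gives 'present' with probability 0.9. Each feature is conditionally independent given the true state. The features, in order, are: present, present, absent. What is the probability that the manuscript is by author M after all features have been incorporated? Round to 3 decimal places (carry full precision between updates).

After 'present': normaliser = 0.1·0.6000 + 0.25·0.3000 + 0.9·0.1000; P(author P) ≈ 0.2667, P(author N) ≈ 0.3333, P(author M) ≈ 0.4000
After 'present': normaliser = 0.1·0.2667 + 0.25·0.3333 + 0.9·0.4000; P(author P) ≈ 0.0567, P(author N) ≈ 0.1773, P(author M) ≈ 0.7660
After 'absent': normaliser = 0.9·0.0567 + 0.75·0.1773 + 0.1·0.7660; P(author P) ≈ 0.1959, P(author N) ≈ 0.5102, P(author M) ≈ 0.2939

0.294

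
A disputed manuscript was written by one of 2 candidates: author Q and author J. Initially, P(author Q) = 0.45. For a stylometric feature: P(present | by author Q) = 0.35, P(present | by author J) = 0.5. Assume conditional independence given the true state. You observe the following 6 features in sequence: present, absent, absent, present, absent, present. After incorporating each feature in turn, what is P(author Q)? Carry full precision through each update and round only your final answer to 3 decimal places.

After 'present': P(author Q) = 0.35·0.4500 / (0.35·0.4500 + 0.5·0.5500) ≈ 0.3642
After 'absent': P(author Q) = 0.65·0.3642 / (0.65·0.3642 + 0.5·0.6358) ≈ 0.4268
After 'absent': P(author Q) = 0.65·0.4268 / (0.65·0.4268 + 0.5·0.5732) ≈ 0.4918
After 'present': P(author Q) = 0.35·0.4918 / (0.35·0.4918 + 0.5·0.5082) ≈ 0.4039
After 'absent': P(author Q) = 0.65·0.4039 / (0.65·0.4039 + 0.5·0.5961) ≈ 0.4683
After 'present': P(author Q) = 0.35·0.4683 / (0.35·0.4683 + 0.5·0.5317) ≈ 0.3814

0.381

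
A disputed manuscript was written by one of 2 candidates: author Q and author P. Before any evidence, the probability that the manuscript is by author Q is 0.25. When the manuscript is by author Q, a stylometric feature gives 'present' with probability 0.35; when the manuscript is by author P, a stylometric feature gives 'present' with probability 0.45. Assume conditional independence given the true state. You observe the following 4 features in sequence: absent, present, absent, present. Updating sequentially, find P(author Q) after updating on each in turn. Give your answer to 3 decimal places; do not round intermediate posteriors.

After 'absent': P(author Q) = 0.65·0.2500 / (0.65·0.2500 + 0.55·0.7500) ≈ 0.2826
After 'present': P(author Q) = 0.35·0.2826 / (0.35·0.2826 + 0.45·0.7174) ≈ 0.2345
After 'absent': P(author Q) = 0.65·0.2345 / (0.65·0.2345 + 0.55·0.7655) ≈ 0.2658
After 'present': P(author Q) = 0.35·0.2658 / (0.35·0.2658 + 0.45·0.7342) ≈ 0.2197

0.220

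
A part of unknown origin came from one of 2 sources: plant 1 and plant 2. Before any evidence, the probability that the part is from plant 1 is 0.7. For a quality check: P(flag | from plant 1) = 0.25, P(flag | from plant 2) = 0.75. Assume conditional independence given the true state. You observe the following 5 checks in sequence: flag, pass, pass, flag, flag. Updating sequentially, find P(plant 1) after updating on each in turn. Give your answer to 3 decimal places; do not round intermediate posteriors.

0.438

After 'flag': P(plant 1) = 0.25·0.7000 / (0.25·0.7000 + 0.75·0.3000) ≈ 0.4375
After 'pass': P(plant 1) = 0.75·0.4375 / (0.75·0.4375 + 0.25·0.5625) ≈ 0.7000
After 'pass': P(plant 1) = 0.75·0.7000 / (0.75·0.7000 + 0.25·0.3000) ≈ 0.8750
After 'flag': P(plant 1) = 0.25·0.8750 / (0.25·0.8750 + 0.75·0.1250) ≈ 0.7000
After 'flag': P(plant 1) = 0.25·0.7000 / (0.25·0.7000 + 0.75·0.3000) ≈ 0.4375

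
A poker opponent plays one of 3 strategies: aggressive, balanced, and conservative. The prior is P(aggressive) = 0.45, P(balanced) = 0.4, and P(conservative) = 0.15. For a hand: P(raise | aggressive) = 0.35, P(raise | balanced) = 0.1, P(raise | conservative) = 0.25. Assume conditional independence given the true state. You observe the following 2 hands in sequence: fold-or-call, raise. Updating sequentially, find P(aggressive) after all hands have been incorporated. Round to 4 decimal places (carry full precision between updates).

0.6149

After 'fold-or-call': normaliser = 0.65·0.4500 + 0.9·0.4000 + 0.75·0.1500; P(aggressive) ≈ 0.3824, P(balanced) ≈ 0.4706, P(conservative) ≈ 0.1471
After 'raise': normaliser = 0.35·0.3824 + 0.1·0.4706 + 0.25·0.1471; P(aggressive) ≈ 0.6149, P(balanced) ≈ 0.2162, P(conservative) ≈ 0.1689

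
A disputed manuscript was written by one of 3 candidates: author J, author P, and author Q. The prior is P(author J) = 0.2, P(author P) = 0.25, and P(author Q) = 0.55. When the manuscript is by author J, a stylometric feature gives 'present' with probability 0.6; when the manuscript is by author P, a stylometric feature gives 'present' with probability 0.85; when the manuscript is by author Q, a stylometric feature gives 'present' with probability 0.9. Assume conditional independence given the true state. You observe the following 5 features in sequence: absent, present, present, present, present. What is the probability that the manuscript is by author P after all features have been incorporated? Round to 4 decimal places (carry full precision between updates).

Each posterior becomes the prior for the next update.
After 'absent': normaliser = 0.4·0.2000 + 0.15·0.2500 + 0.1·0.5500; P(author J) ≈ 0.4638, P(author P) ≈ 0.2174, P(author Q) ≈ 0.3188
After 'present': normaliser = 0.6·0.4638 + 0.85·0.2174 + 0.9·0.3188; P(author J) ≈ 0.3710, P(author P) ≈ 0.2464, P(author Q) ≈ 0.3826
After 'present': normaliser = 0.6·0.3710 + 0.85·0.2464 + 0.9·0.3826; P(author J) ≈ 0.2867, P(author P) ≈ 0.2697, P(author Q) ≈ 0.4435
After 'present': normaliser = 0.6·0.2867 + 0.85·0.2697 + 0.9·0.4435; P(author J) ≈ 0.2149, P(author P) ≈ 0.2864, P(author Q) ≈ 0.4987
After 'present': normaliser = 0.6·0.2149 + 0.85·0.2864 + 0.9·0.4987; P(author J) ≈ 0.1570, P(author P) ≈ 0.2965, P(author Q) ≈ 0.5465

0.2965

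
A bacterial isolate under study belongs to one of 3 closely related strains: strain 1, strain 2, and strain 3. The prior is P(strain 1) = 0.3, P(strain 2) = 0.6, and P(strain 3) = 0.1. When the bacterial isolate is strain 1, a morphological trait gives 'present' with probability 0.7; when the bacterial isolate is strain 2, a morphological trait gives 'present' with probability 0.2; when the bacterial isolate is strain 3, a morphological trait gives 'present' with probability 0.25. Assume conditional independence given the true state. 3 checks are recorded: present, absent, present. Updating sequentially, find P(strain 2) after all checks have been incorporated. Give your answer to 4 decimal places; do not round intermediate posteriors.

After 'present': normaliser = 0.7·0.3000 + 0.2·0.6000 + 0.25·0.1000; P(strain 1) ≈ 0.5915, P(strain 2) ≈ 0.3380, P(strain 3) ≈ 0.0704
After 'absent': normaliser = 0.3·0.5915 + 0.8·0.3380 + 0.75·0.0704; P(strain 1) ≈ 0.3544, P(strain 2) ≈ 0.5401, P(strain 3) ≈ 0.1055
After 'present': normaliser = 0.7·0.3544 + 0.2·0.5401 + 0.25·0.1055; P(strain 1) ≈ 0.6486, P(strain 2) ≈ 0.2824, P(strain 3) ≈ 0.0689

0.2824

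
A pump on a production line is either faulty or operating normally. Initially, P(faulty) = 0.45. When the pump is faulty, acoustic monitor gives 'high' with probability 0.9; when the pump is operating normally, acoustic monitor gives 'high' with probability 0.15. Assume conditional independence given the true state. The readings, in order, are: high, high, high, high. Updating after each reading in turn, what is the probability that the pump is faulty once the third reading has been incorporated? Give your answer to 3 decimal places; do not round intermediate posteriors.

After 'high': P(faulty) = 0.9·0.4500 / (0.9·0.4500 + 0.15·0.5500) ≈ 0.8308
After 'high': P(faulty) = 0.9·0.8308 / (0.9·0.8308 + 0.15·0.1692) ≈ 0.9672
After 'high': P(faulty) = 0.9·0.9672 / (0.9·0.9672 + 0.15·0.0328) ≈ 0.9944

0.994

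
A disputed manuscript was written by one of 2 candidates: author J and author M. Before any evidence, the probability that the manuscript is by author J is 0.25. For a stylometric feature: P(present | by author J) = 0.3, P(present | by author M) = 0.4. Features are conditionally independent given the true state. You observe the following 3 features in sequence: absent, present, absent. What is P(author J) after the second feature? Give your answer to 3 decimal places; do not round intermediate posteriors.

0.226

After 'absent': P(author J) = 0.7·0.2500 / (0.7·0.2500 + 0.6·0.7500) ≈ 0.2800
After 'present': P(author J) = 0.3·0.2800 / (0.3·0.2800 + 0.4·0.7200) ≈ 0.2258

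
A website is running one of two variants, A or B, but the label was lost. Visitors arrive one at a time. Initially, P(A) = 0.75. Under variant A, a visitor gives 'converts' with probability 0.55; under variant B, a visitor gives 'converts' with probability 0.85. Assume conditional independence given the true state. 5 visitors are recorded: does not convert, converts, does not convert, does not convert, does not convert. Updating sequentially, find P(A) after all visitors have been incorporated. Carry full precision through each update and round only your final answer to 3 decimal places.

After 'does not convert': P(A) = 0.45·0.7500 / (0.45·0.7500 + 0.15·0.2500) ≈ 0.9000
After 'converts': P(A) = 0.55·0.9000 / (0.55·0.9000 + 0.85·0.1000) ≈ 0.8534
After 'does not convert': P(A) = 0.45·0.8534 / (0.45·0.8534 + 0.15·0.1466) ≈ 0.9459
After 'does not convert': P(A) = 0.45·0.9459 / (0.45·0.9459 + 0.15·0.0541) ≈ 0.9813
After 'does not convert': P(A) = 0.45·0.9813 / (0.45·0.9813 + 0.15·0.0187) ≈ 0.9937

0.994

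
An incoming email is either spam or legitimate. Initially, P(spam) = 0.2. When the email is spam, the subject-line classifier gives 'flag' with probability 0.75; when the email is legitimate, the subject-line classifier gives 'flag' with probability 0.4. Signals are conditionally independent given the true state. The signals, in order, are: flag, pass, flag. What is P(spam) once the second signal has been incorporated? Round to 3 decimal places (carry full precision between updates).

After 'flag': P(spam) = 0.75·0.2000 / (0.75·0.2000 + 0.4·0.8000) ≈ 0.3191
After 'pass': P(spam) = 0.25·0.3191 / (0.25·0.3191 + 0.6·0.6809) ≈ 0.1634

0.163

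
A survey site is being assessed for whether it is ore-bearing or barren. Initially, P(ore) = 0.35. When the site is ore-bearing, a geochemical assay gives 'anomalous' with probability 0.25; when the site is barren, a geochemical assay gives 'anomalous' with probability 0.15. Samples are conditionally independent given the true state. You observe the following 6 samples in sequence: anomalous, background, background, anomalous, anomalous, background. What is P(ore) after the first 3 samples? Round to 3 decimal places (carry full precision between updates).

0.411

Apply Bayes' rule sequentially, carrying P(ore) forward.
After 'anomalous': P(ore) = 0.25·0.3500 / (0.25·0.3500 + 0.15·0.6500) ≈ 0.4730
After 'background': P(ore) = 0.75·0.4730 / (0.75·0.4730 + 0.85·0.5270) ≈ 0.4419
After 'background': P(ore) = 0.75·0.4419 / (0.75·0.4419 + 0.85·0.5581) ≈ 0.4113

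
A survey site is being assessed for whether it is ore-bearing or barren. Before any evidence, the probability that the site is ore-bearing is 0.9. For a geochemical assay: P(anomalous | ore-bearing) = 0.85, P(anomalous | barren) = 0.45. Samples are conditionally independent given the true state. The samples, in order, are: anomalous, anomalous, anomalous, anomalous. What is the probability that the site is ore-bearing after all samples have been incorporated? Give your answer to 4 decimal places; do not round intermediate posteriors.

After 'anomalous': P(ore) = 0.85·0.9000 / (0.85·0.9000 + 0.45·0.1000) ≈ 0.9444
After 'anomalous': P(ore) = 0.85·0.9444 / (0.85·0.9444 + 0.45·0.0556) ≈ 0.9698
After 'anomalous': P(ore) = 0.85·0.9698 / (0.85·0.9698 + 0.45·0.0302) ≈ 0.9838
After 'anomalous': P(ore) = 0.85·0.9838 / (0.85·0.9838 + 0.45·0.0162) ≈ 0.9913

0.9913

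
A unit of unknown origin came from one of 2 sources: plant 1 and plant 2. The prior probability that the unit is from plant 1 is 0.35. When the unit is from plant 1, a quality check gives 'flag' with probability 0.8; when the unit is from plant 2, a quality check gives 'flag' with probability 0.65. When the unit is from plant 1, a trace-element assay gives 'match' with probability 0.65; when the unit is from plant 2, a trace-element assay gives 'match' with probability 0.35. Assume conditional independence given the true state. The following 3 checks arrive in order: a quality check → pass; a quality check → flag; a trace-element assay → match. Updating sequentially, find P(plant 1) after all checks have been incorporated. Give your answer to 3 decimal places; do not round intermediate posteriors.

0.413

After a quality check='pass': P(plant 1) = 0.2·0.3500 / (0.2·0.3500 + 0.35·0.6500) ≈ 0.2353
After a quality check='flag': P(plant 1) = 0.8·0.2353 / (0.8·0.2353 + 0.65·0.7647) ≈ 0.2747
After a trace-element assay='match': P(plant 1) = 0.65·0.2747 / (0.65·0.2747 + 0.35·0.7253) ≈ 0.4129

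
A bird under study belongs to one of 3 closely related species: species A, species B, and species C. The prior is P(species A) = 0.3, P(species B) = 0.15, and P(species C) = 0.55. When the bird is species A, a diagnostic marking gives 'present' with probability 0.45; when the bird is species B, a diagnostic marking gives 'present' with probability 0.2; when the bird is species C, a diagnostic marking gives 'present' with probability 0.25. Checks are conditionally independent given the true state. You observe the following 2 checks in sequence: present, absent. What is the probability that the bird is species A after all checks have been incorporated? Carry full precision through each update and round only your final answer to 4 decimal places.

0.3687

After 'present': normaliser = 0.45·0.3000 + 0.2·0.1500 + 0.25·0.5500; P(species A) ≈ 0.4463, P(species B) ≈ 0.0992, P(species C) ≈ 0.4545
After 'absent': normaliser = 0.55·0.4463 + 0.8·0.0992 + 0.75·0.4545; P(species A) ≈ 0.3687, P(species B) ≈ 0.1192, P(species C) ≈ 0.5121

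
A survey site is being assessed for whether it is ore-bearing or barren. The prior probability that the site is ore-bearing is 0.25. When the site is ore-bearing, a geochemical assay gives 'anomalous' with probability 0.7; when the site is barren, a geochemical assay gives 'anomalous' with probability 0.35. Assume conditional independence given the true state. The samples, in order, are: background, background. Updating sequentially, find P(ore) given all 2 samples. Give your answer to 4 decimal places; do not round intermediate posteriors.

0.0663

After 'background': P(ore) = 0.3·0.2500 / (0.3·0.2500 + 0.65·0.7500) ≈ 0.1333
After 'background': P(ore) = 0.3·0.1333 / (0.3·0.1333 + 0.65·0.8667) ≈ 0.0663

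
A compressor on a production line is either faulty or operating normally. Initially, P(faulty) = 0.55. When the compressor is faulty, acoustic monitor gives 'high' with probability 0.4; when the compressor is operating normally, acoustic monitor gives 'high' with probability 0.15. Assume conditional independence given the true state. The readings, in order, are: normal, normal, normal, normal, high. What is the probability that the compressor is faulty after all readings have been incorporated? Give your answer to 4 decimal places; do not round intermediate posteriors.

After 'normal': P(faulty) = 0.6·0.5500 / (0.6·0.5500 + 0.85·0.4500) ≈ 0.4632
After 'normal': P(faulty) = 0.6·0.4632 / (0.6·0.4632 + 0.85·0.5368) ≈ 0.3785
After 'normal': P(faulty) = 0.6·0.3785 / (0.6·0.3785 + 0.85·0.6215) ≈ 0.3006
After 'normal': P(faulty) = 0.6·0.3006 / (0.6·0.3006 + 0.85·0.6994) ≈ 0.2328
After 'high': P(faulty) = 0.4·0.2328 / (0.4·0.2328 + 0.15·0.7672) ≈ 0.4473

0.4473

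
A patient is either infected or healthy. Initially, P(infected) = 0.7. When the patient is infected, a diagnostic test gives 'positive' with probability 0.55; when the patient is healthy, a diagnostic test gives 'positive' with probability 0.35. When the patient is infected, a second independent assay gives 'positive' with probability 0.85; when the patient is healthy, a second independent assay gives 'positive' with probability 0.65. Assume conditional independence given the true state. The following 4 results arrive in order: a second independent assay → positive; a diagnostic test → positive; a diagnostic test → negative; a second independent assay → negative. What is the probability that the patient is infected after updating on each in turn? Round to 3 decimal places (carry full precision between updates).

0.587

Apply Bayes' rule sequentially, carrying P(infected) forward.
After a second independent assay='positive': P(infected) = 0.85·0.7000 / (0.85·0.7000 + 0.65·0.3000) ≈ 0.7532
After a diagnostic test='positive': P(infected) = 0.55·0.7532 / (0.55·0.7532 + 0.35·0.2468) ≈ 0.8274
After a diagnostic test='negative': P(infected) = 0.45·0.8274 / (0.45·0.8274 + 0.65·0.1726) ≈ 0.7685
After a second independent assay='negative': P(infected) = 0.15·0.7685 / (0.15·0.7685 + 0.35·0.2315) ≈ 0.5872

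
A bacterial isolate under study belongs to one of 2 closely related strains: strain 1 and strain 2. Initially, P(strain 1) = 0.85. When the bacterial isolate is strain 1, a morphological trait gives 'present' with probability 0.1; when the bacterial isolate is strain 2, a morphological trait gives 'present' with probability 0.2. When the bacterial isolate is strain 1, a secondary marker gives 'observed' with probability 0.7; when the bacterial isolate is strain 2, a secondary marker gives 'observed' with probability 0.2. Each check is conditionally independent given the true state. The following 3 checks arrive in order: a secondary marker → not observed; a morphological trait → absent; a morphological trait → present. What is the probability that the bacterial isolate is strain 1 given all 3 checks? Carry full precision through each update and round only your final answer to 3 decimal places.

After a secondary marker='not observed': P(strain 1) = 0.3·0.8500 / (0.3·0.8500 + 0.8·0.1500) ≈ 0.6800
After a morphological trait='absent': P(strain 1) = 0.9·0.6800 / (0.9·0.6800 + 0.8·0.3200) ≈ 0.7051
After a morphological trait='present': P(strain 1) = 0.1·0.7051 / (0.1·0.7051 + 0.2·0.2949) ≈ 0.5445

0.544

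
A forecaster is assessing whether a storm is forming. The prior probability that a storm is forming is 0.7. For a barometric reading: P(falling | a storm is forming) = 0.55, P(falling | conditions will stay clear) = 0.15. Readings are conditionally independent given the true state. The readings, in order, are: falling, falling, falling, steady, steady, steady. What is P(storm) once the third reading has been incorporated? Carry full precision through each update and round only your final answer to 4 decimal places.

After 'falling': P(storm) = 0.55·0.7000 / (0.55·0.7000 + 0.15·0.3000) ≈ 0.8953
After 'falling': P(storm) = 0.55·0.8953 / (0.55·0.8953 + 0.15·0.1047) ≈ 0.9691
After 'falling': P(storm) = 0.55·0.9691 / (0.55·0.9691 + 0.15·0.0309) ≈ 0.9914

0.9914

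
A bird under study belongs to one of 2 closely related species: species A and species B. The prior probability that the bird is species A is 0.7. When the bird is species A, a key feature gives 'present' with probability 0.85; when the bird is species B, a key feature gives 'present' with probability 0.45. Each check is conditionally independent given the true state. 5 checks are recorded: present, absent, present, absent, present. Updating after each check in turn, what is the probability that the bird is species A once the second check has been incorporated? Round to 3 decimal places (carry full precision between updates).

Each posterior becomes the prior for the next update.
After 'present': P(species A) = 0.85·0.7000 / (0.85·0.7000 + 0.45·0.3000) ≈ 0.8151
After 'absent': P(species A) = 0.15·0.8151 / (0.15·0.8151 + 0.55·0.1849) ≈ 0.5459

0.546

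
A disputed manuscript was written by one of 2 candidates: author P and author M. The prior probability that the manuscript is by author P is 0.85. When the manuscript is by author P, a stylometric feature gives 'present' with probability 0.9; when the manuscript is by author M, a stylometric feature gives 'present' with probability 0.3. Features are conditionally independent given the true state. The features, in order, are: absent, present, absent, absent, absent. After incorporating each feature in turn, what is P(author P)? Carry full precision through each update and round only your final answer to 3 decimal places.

0.007

Apply Bayes' rule sequentially, carrying P(author P) forward.
After 'absent': P(author P) = 0.1·0.8500 / (0.1·0.8500 + 0.7·0.1500) ≈ 0.4474
After 'present': P(author P) = 0.9·0.4474 / (0.9·0.4474 + 0.3·0.5526) ≈ 0.7083
After 'absent': P(author P) = 0.1·0.7083 / (0.1·0.7083 + 0.7·0.2917) ≈ 0.2576
After 'absent': P(author P) = 0.1·0.2576 / (0.1·0.2576 + 0.7·0.7424) ≈ 0.0472
After 'absent': P(author P) = 0.1·0.0472 / (0.1·0.0472 + 0.7·0.9528) ≈ 0.0070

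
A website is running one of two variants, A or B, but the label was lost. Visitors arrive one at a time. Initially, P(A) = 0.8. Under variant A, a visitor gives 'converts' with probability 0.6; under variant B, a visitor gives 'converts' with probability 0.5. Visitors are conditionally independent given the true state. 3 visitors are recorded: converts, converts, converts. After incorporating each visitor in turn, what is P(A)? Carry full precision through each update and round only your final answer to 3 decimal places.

0.874

After 'converts': P(A) = 0.6·0.8000 / (0.6·0.8000 + 0.5·0.2000) ≈ 0.8276
After 'converts': P(A) = 0.6·0.8276 / (0.6·0.8276 + 0.5·0.1724) ≈ 0.8521
After 'converts': P(A) = 0.6·0.8521 / (0.6·0.8521 + 0.5·0.1479) ≈ 0.8736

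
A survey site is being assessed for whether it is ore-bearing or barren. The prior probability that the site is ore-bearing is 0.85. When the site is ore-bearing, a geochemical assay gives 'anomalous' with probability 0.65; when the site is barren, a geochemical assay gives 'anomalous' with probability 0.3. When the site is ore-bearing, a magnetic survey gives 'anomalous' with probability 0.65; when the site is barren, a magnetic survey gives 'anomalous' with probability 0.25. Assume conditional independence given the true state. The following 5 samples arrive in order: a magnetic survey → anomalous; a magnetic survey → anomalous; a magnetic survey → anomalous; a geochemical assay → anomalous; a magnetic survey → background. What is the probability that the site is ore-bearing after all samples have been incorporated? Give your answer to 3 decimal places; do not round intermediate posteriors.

After a magnetic survey='anomalous': P(ore) = 0.65·0.8500 / (0.65·0.8500 + 0.25·0.1500) ≈ 0.9364
After a magnetic survey='anomalous': P(ore) = 0.65·0.9364 / (0.65·0.9364 + 0.25·0.0636) ≈ 0.9746
After a magnetic survey='anomalous': P(ore) = 0.65·0.9746 / (0.65·0.9746 + 0.25·0.0254) ≈ 0.9901
After a geochemical assay='anomalous': P(ore) = 0.65·0.9901 / (0.65·0.9901 + 0.3·0.0099) ≈ 0.9954
After a magnetic survey='background': P(ore) = 0.35·0.9954 / (0.35·0.9954 + 0.75·0.0046) ≈ 0.9902

0.990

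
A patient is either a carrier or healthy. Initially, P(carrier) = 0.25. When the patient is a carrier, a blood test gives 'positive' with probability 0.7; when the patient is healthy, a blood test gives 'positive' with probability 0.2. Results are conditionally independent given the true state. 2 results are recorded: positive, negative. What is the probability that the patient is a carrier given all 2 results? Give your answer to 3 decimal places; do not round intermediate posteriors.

0.304

After 'positive': P(carrier) = 0.7·0.2500 / (0.7·0.2500 + 0.2·0.7500) ≈ 0.5385
After 'negative': P(carrier) = 0.3·0.5385 / (0.3·0.5385 + 0.8·0.4615) ≈ 0.3043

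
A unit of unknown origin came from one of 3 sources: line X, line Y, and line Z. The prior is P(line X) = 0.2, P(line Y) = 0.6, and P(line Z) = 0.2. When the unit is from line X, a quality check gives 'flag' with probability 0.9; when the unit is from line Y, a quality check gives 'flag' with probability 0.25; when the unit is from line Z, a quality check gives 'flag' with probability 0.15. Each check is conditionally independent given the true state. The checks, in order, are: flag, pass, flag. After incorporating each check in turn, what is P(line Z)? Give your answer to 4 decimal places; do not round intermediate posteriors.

0.0794

After 'flag': normaliser = 0.9·0.2000 + 0.25·0.6000 + 0.15·0.2000; P(line X) ≈ 0.5000, P(line Y) ≈ 0.4167, P(line Z) ≈ 0.0833
After 'pass': normaliser = 0.1·0.5000 + 0.75·0.4167 + 0.85·0.0833; P(line X) ≈ 0.1154, P(line Y) ≈ 0.7212, P(line Z) ≈ 0.1635
After 'flag': normaliser = 0.9·0.1154 + 0.25·0.7212 + 0.15·0.1635; P(line X) ≈ 0.3364, P(line Y) ≈ 0.5841, P(line Z) ≈ 0.0794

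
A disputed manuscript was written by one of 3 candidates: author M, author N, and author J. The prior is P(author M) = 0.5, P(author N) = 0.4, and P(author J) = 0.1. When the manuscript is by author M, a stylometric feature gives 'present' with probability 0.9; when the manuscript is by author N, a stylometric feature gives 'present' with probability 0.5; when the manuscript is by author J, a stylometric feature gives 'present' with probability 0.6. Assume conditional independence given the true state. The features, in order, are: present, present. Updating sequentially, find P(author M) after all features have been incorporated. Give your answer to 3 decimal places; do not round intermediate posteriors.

0.749

After 'present': normaliser = 0.9·0.5000 + 0.5·0.4000 + 0.6·0.1000; P(author M) ≈ 0.6338, P(author N) ≈ 0.2817, P(author J) ≈ 0.0845
After 'present': normaliser = 0.9·0.6338 + 0.5·0.2817 + 0.6·0.0845; P(author M) ≈ 0.7486, P(author N) ≈ 0.1848, P(author J) ≈ 0.0665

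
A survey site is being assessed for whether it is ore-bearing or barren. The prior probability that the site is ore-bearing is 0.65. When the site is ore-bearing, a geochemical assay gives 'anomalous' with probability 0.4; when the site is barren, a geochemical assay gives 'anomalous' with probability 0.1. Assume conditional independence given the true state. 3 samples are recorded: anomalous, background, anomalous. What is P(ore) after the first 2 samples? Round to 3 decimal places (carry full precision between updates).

After 'anomalous': P(ore) = 0.4·0.6500 / (0.4·0.6500 + 0.1·0.3500) ≈ 0.8814
After 'background': P(ore) = 0.6·0.8814 / (0.6·0.8814 + 0.9·0.1186) ≈ 0.8320

0.832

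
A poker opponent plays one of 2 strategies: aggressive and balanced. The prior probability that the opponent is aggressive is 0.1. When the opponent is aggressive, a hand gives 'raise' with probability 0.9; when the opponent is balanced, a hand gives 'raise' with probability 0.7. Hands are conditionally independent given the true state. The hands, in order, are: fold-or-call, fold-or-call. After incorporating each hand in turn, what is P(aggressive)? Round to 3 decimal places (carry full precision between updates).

0.012

Apply Bayes' rule sequentially, carrying P(aggressive) forward.
After 'fold-or-call': P(aggressive) = 0.1·0.1000 / (0.1·0.1000 + 0.3·0.9000) ≈ 0.0357
After 'fold-or-call': P(aggressive) = 0.1·0.0357 / (0.1·0.0357 + 0.3·0.9643) ≈ 0.0122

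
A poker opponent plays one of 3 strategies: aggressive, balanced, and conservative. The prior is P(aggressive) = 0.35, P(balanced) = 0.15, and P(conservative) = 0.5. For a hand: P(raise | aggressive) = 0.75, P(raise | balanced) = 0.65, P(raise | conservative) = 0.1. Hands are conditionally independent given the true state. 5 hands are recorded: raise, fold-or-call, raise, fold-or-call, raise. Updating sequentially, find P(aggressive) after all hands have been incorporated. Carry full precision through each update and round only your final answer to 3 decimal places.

0.629

After 'raise': normaliser = 0.75·0.3500 + 0.65·0.1500 + 0.1·0.5000; P(aggressive) ≈ 0.6402, P(balanced) ≈ 0.2378, P(conservative) ≈ 0.1220
After 'fold-or-call': normaliser = 0.25·0.6402 + 0.35·0.2378 + 0.9·0.1220; P(aggressive) ≈ 0.4534, P(balanced) ≈ 0.2358, P(conservative) ≈ 0.3109
After 'raise': normaliser = 0.75·0.4534 + 0.65·0.2358 + 0.1·0.3109; P(aggressive) ≈ 0.6485, P(balanced) ≈ 0.2922, P(conservative) ≈ 0.0593
After 'fold-or-call': normaliser = 0.25·0.6485 + 0.35·0.2922 + 0.9·0.0593; P(aggressive) ≈ 0.5102, P(balanced) ≈ 0.3219, P(conservative) ≈ 0.1679
After 'raise': normaliser = 0.75·0.5102 + 0.65·0.3219 + 0.1·0.1679; P(aggressive) ≈ 0.6287, P(balanced) ≈ 0.3438, P(conservative) ≈ 0.0276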